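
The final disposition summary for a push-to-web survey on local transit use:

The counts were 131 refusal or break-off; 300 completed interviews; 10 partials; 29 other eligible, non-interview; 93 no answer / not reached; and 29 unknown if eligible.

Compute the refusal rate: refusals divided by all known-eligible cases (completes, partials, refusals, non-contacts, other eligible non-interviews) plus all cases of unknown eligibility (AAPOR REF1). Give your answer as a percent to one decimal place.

Top: 131
Base: 300 + 10 + 131 + 93 + 29 + 29 = 592
REF1 = 131 / 592 = 0.2213

22.1%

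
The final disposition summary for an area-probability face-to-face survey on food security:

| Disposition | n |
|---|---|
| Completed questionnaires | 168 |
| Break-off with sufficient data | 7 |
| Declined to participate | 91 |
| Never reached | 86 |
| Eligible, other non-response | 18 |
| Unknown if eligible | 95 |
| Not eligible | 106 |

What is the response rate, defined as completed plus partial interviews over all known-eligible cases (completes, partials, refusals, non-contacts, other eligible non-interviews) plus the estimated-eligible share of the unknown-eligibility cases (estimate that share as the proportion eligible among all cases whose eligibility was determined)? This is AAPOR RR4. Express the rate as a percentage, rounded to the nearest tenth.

Top = 168 + 7 = 175
Determined eligible = 168 + 7 + 91 + 86 + 18 = 370
e = 370 / (370 + 106) = 370 / 476 = 0.7773
e × U = 0.7773 × 95 = 73.84
Base = 370 + 73.84 = 443.84
RR4 = 175 / 443.84 = 0.3943

39.4%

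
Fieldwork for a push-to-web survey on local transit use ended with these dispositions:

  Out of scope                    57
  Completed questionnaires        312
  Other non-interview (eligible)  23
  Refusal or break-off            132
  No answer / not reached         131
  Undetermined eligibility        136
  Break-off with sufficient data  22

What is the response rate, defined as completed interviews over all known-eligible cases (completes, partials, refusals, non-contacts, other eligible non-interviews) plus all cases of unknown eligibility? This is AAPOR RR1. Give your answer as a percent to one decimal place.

Top → 312
Denominator → 312 + 22 + 132 + 131 + 23 + 136 = 756
RR1 = 312 / 756 = 0.4127

41.3%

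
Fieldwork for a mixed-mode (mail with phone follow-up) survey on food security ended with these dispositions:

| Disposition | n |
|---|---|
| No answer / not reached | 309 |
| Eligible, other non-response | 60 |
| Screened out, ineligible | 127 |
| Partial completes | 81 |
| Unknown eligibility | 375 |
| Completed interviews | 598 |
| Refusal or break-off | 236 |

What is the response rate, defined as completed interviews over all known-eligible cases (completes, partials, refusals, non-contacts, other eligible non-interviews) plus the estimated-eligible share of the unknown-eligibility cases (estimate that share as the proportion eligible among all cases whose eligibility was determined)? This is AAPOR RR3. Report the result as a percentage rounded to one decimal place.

Top = 598
Determined eligible = 598 + 81 + 236 + 309 + 60 = 1284
e = 1284 / (1284 + 127) = 1284 / 1411 = 0.9100
Eligible share of unknowns = 0.9100 × 375 = 341.25
Denom = 1284 + 341.25 = 1625.25
RR3 = 598 / 1625.25 = 0.3679

36.8%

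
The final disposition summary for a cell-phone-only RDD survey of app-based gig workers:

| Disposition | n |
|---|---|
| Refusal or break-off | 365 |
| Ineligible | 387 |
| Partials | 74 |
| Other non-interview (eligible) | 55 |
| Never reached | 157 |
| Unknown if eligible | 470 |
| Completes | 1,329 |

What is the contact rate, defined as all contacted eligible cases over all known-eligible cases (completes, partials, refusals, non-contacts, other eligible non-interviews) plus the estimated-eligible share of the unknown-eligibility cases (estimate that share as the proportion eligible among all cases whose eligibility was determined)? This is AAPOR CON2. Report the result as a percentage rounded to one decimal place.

76.8%

Num → 1329 + 74 + 365 + 55 = 1823
Known eligible → 1329 + 74 + 365 + 157 + 55 = 1980
e = 1980 / (1980 + 387) = 1980 / 2367 = 0.8365
Eligible share of unknowns → 0.8365 × 470 = 393.16
Base → 1980 + 393.16 = 2373.16
CON2 = 1823 / 2373.16 = 0.7682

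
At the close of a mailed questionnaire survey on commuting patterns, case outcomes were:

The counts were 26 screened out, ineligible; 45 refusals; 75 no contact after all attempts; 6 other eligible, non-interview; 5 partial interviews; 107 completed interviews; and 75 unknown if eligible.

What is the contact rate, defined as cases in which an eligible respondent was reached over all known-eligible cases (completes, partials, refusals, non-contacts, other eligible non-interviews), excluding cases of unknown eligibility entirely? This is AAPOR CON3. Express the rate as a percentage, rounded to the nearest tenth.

68.5%

Top → 107 + 5 + 45 + 6 = 163
Denom → 107 + 5 + 45 + 75 + 6 = 238
CON3 = 163 / 238 = 0.6849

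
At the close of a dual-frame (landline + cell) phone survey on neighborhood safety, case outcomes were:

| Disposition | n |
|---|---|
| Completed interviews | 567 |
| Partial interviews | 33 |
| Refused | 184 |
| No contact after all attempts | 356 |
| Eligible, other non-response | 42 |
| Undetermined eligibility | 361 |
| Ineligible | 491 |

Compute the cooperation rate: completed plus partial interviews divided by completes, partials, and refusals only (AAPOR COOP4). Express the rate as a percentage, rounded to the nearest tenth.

76.5%

Num → 567 + 33 = 600
Denom → 567 + 33 + 184 = 784
COOP4 = 600 / 784 = 0.7653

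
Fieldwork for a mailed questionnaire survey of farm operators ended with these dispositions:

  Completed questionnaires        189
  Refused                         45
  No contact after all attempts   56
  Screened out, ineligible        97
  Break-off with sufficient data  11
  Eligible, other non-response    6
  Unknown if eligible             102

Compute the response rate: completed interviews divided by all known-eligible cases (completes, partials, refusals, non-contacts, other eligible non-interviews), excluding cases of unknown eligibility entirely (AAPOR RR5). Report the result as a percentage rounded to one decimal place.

61.6%

Num: 189
Denominator: 189 + 11 + 45 + 56 + 6 = 307
RR5 = 189 / 307 = 0.6156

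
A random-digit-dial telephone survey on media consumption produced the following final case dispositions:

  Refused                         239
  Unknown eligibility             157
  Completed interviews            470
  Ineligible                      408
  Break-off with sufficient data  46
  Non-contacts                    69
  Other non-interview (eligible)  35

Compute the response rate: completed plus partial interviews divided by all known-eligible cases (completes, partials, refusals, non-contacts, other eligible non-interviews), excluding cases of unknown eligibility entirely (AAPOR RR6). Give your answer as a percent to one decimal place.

60.1%

Num: 470 + 46 = 516
Base: 470 + 46 + 239 + 69 + 35 = 859
RR6 = 516 / 859 = 0.6007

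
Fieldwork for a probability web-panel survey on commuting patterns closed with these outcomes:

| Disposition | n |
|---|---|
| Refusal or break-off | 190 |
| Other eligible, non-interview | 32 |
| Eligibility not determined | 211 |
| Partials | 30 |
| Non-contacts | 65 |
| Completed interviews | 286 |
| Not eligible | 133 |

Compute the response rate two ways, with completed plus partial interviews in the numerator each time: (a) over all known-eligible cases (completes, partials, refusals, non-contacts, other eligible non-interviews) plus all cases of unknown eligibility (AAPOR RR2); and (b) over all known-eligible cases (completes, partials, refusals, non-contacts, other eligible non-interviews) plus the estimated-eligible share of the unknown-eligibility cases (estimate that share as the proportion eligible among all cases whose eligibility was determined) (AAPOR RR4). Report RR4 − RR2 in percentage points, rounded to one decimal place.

1.9

Num = 286 + 30 = 316
Base = 286 + 30 + 190 + 65 + 32 + 211 = 814
RR2 = 316 / 814 = 0.3882
Determined eligible = 286 + 30 + 190 + 65 + 32 = 603
e = 603 / (603 + 133) = 603 / 736 = 0.8193
e × U = 0.8193 × 211 = 172.87
Base = 603 + 172.87 = 775.87
RR4 = 316 / 775.87 = 0.4073
Difference = 40.73 − 38.82 = 1.91 percentage points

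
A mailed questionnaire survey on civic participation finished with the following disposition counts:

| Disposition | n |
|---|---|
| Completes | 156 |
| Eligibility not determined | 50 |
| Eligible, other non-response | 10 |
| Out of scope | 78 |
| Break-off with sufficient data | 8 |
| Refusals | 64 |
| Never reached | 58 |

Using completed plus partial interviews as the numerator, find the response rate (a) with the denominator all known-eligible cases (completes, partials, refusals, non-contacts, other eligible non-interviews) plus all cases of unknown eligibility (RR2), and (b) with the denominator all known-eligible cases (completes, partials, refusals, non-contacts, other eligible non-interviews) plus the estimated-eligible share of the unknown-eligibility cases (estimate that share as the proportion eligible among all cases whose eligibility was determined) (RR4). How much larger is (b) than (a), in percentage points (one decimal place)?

1.5

Top = 156 + 8 = 164
Base = 156 + 8 + 64 + 58 + 10 + 50 = 346
RR2 = 164 / 346 = 0.4740
Determined eligible = 156 + 8 + 64 + 58 + 10 = 296
e = 296 / (296 + 78) = 296 / 374 = 0.7914
Estimated eligible among unknowns = 0.7914 × 50 = 39.57
Base = 296 + 39.57 = 335.57
RR4 = 164 / 335.57 = 0.4887
Difference = 48.87 − 47.40 = 1.47 percentage points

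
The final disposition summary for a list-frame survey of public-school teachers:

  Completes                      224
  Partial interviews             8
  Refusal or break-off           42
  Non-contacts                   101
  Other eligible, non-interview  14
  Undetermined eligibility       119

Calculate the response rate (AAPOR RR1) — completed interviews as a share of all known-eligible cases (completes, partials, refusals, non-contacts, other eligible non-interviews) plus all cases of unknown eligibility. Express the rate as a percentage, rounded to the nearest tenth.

Top = 224
Denominator = 224 + 8 + 42 + 101 + 14 + 119 = 508
RR1 = 224 / 508 = 0.4409

44.1%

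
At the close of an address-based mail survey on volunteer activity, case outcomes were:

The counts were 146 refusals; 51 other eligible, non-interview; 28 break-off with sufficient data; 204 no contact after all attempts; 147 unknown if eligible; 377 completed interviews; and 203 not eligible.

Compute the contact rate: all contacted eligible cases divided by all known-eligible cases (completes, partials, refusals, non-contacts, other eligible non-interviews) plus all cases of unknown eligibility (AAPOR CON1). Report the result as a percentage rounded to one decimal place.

Numerator: 377 + 28 + 146 + 51 = 602
Base: 377 + 28 + 146 + 204 + 51 + 147 = 953
CON1 = 602 / 953 = 0.6317

63.2%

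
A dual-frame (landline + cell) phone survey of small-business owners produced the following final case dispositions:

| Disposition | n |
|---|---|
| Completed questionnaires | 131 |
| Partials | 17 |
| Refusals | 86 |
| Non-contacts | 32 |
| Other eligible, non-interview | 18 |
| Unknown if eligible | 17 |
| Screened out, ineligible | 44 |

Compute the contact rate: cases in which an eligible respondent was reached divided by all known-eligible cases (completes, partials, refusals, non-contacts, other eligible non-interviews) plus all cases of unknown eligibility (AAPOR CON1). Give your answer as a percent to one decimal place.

Top = 131 + 17 + 86 + 18 = 252
Denominator = 131 + 17 + 86 + 32 + 18 + 17 = 301
CON1 = 252 / 301 = 0.8372

83.7%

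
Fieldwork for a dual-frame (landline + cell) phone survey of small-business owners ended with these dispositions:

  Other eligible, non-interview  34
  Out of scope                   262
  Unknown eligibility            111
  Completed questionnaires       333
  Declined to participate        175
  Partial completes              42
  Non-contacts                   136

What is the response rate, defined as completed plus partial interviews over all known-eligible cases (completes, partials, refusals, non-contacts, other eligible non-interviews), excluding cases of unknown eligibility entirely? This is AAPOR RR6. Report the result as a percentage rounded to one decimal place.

Top → 333 + 42 = 375
Denom → 333 + 42 + 175 + 136 + 34 = 720
RR6 = 375 / 720 = 0.5208

52.1%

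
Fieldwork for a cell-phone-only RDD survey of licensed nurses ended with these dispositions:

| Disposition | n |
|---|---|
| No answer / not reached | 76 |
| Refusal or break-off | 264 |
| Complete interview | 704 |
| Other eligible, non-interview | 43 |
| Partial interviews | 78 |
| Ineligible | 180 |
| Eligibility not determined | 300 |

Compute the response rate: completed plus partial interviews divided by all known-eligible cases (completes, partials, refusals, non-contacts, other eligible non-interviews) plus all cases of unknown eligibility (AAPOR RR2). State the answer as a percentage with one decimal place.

53.4%

Top = 704 + 78 = 782
Denom = 704 + 78 + 264 + 76 + 43 + 300 = 1465
RR2 = 782 / 1465 = 0.5338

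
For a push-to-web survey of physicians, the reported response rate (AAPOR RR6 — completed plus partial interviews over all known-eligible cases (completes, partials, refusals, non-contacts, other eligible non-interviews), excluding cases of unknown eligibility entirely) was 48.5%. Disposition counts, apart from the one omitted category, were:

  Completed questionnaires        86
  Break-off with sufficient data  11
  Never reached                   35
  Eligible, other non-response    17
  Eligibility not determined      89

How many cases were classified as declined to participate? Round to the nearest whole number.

51

Num: 86 + 11 = 97
RR6 = 97 / D = 0.485
D = 97 / 0.485 = 200.0
Rest of base = 149
declined to participate = 200.0 − 149 ≈ 51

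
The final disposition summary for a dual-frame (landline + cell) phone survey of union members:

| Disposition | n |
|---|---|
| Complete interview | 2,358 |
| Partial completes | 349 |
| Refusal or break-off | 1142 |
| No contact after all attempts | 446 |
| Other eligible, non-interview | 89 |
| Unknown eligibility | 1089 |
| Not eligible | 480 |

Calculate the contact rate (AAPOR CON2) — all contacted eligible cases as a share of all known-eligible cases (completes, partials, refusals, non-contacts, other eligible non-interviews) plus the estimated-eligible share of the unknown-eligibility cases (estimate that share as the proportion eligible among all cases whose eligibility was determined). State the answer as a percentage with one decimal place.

73.4%

Num: 2358 + 349 + 1142 + 89 = 3938
Known eligible: 2358 + 349 + 1142 + 446 + 89 = 4384
e = 4384 / (4384 + 480) = 4384 / 4864 = 0.9013
e × U: 0.9013 × 1089 = 981.52
Denominator: 4384 + 981.52 = 5365.52
CON2 = 3938 / 5365.52 = 0.7339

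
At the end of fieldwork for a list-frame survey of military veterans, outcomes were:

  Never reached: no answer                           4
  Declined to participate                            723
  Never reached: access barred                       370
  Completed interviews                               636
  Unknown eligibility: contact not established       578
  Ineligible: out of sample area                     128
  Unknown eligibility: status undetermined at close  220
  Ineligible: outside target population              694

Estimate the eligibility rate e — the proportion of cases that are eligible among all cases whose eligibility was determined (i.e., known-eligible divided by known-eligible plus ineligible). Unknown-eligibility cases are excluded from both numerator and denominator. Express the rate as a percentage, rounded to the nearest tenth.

67.8%

No contact after all attempts = 4 + 370 = 374
Eligibility not determined = 578 + 220 = 798
Not eligible = 694 + 128 = 822
Eligible (known) → 636 + 723 + 374 = 1733
e = 1733 / (1733 + 822) = 1733 / 2555 = 0.6783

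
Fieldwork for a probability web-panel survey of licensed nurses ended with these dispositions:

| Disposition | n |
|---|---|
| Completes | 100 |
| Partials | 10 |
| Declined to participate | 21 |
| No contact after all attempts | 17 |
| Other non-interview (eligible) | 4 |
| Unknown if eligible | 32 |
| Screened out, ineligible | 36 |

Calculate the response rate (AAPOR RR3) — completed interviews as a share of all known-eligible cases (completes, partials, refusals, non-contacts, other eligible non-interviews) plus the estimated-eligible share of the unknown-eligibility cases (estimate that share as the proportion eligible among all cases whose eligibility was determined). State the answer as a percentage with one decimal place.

56.2%

Num → 100
Determined eligible → 100 + 10 + 21 + 17 + 4 = 152
e = 152 / (152 + 36) = 152 / 188 = 0.8085
Estimated eligible among unknowns → 0.8085 × 32 = 25.87
Base → 152 + 25.87 = 177.87
RR3 = 100 / 177.87 = 0.5622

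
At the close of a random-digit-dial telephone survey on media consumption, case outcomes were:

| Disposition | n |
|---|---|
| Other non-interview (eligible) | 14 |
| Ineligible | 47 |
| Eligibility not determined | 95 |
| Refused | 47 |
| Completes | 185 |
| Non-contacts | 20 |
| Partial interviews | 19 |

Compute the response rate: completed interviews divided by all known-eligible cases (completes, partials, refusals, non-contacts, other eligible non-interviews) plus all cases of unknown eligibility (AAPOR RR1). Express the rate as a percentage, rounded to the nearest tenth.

48.7%

Top: 185
Base: 185 + 19 + 47 + 20 + 14 + 95 = 380
RR1 = 185 / 380 = 0.4868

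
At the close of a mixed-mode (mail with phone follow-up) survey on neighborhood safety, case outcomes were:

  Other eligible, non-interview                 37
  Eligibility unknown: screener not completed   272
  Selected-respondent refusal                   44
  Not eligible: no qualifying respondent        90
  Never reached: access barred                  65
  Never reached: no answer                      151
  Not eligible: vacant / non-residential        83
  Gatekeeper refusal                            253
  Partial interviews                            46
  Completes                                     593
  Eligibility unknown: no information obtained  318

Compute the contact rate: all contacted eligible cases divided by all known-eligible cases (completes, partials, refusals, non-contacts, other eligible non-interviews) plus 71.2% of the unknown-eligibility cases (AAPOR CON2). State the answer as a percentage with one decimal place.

Refused = 253 + 44 = 297
No answer / not reached = 151 + 65 = 216
Unknown eligibility = 272 + 318 = 590
Out of scope = 90 + 83 = 173
Numerator = 593 + 46 + 297 + 37 = 973
Eligible (known) = 593 + 46 + 297 + 216 + 37 = 1189
Estimated eligible among unknowns = 0.7120 × 590 = 420.08
Denom = 1189 + 420.08 = 1609.08
CON2 = 973 / 1609.08 = 0.6047

60.5%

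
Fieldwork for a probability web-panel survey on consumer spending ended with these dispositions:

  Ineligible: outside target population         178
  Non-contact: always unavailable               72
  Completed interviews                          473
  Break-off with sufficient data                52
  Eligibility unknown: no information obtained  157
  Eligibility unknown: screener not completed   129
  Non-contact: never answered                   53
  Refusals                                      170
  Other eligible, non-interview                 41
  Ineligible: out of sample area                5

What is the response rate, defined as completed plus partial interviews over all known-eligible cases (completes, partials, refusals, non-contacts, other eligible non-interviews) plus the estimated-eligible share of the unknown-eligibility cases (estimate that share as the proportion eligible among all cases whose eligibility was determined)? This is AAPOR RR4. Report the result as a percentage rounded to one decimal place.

47.9%

Never reached = 53 + 72 = 125
Unknown eligibility = 129 + 157 = 286
Not eligible = 178 + 5 = 183
Top → 473 + 52 = 525
Eligible (known) → 473 + 52 + 170 + 125 + 41 = 861
e = 861 / (861 + 183) = 861 / 1044 = 0.8247
e × U → 0.8247 × 286 = 235.86
Denom → 861 + 235.86 = 1096.86
RR4 = 525 / 1096.86 = 0.4786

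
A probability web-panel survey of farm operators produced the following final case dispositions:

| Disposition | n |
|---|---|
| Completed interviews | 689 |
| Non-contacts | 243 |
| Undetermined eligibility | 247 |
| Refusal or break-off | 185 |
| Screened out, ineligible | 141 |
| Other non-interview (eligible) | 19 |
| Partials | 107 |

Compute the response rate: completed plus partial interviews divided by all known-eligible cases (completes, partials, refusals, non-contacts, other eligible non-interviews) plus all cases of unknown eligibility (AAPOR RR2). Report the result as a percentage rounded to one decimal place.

53.4%

Numerator = 689 + 107 = 796
Denominator = 689 + 107 + 185 + 243 + 19 + 247 = 1490
RR2 = 796 / 1490 = 0.5342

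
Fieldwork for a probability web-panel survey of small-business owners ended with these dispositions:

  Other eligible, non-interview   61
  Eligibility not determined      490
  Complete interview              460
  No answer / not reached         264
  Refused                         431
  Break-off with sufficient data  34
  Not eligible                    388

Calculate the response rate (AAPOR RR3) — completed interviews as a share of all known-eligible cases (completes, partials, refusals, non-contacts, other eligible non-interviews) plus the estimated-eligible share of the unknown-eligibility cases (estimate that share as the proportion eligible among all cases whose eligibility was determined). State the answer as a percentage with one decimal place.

28.3%

Numerator: 460
Known eligible: 460 + 34 + 431 + 264 + 61 = 1250
e = 1250 / (1250 + 388) = 1250 / 1638 = 0.7631
e × U: 0.7631 × 490 = 373.92
Base: 1250 + 373.92 = 1623.92
RR3 = 460 / 1623.92 = 0.2833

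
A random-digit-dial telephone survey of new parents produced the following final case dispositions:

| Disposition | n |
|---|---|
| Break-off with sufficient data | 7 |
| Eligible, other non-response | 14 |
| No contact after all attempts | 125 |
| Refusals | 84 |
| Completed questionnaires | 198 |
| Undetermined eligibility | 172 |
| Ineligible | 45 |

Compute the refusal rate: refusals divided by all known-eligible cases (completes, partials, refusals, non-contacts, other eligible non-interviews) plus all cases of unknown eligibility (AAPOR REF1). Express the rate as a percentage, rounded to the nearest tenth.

14.0%

Numerator: 84
Denom: 198 + 7 + 84 + 125 + 14 + 172 = 600
REF1 = 84 / 600 = 0.1400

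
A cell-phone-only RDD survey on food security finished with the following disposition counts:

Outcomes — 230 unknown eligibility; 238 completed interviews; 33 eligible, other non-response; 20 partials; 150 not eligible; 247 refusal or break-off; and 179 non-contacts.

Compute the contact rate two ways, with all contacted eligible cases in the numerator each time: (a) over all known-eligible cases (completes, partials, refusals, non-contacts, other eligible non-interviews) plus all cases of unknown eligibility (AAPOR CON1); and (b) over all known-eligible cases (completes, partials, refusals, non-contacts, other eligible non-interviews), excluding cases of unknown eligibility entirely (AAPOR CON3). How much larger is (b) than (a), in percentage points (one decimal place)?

18.2

Top = 238 + 20 + 247 + 33 = 538
Denominator = 238 + 20 + 247 + 179 + 33 + 230 = 947
CON1 = 538 / 947 = 0.5681
Denominator = 238 + 20 + 247 + 179 + 33 = 717
CON3 = 538 / 717 = 0.7503
Difference = 75.03 − 56.81 = 18.22 percentage points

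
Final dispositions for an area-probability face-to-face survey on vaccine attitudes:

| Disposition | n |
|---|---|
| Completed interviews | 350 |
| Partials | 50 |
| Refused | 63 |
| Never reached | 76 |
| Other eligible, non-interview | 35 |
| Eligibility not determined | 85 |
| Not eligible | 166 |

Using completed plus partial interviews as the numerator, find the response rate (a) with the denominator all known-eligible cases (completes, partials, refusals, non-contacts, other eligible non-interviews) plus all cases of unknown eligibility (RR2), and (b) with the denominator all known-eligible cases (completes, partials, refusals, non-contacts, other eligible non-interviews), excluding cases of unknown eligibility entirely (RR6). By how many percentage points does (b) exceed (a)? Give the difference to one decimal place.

Top = 350 + 50 = 400
Base = 350 + 50 + 63 + 76 + 35 + 85 = 659
RR2 = 400 / 659 = 0.6070
Base = 350 + 50 + 63 + 76 + 35 = 574
RR6 = 400 / 574 = 0.6969
Difference = 69.69 − 60.70 = 8.99 percentage points

9.0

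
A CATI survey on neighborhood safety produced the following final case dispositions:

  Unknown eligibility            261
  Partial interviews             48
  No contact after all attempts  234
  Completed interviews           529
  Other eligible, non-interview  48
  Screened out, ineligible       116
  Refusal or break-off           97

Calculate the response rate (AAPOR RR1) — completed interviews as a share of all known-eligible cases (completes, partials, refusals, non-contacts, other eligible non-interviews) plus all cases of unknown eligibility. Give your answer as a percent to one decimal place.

43.5%

Num = 529
Denominator = 529 + 48 + 97 + 234 + 48 + 261 = 1217
RR1 = 529 / 1217 = 0.4347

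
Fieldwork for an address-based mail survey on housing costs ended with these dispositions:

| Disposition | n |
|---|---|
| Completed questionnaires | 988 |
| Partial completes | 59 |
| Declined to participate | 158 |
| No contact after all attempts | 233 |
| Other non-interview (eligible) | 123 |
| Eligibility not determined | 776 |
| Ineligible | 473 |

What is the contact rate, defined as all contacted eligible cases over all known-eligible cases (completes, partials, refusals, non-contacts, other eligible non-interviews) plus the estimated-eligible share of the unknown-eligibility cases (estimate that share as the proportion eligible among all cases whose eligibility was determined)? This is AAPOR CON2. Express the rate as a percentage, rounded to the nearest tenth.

Num → 988 + 59 + 158 + 123 = 1328
Determined eligible → 988 + 59 + 158 + 233 + 123 = 1561
e = 1561 / (1561 + 473) = 1561 / 2034 = 0.7675
e × U → 0.7675 × 776 = 595.58
Base → 1561 + 595.58 = 2156.58
CON2 = 1328 / 2156.58 = 0.6158

61.6%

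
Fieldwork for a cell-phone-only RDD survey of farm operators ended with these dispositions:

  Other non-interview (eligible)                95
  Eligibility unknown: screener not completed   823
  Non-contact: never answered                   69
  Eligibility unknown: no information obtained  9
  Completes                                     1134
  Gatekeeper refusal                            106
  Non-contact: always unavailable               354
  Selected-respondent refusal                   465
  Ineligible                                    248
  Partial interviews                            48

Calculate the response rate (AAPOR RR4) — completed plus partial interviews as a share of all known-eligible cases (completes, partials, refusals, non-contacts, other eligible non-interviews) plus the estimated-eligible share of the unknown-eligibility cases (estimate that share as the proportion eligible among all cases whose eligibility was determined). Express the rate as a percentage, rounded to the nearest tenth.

Refusal or break-off = 106 + 465 = 571
No answer / not reached = 69 + 354 = 423
Unknown eligibility = 823 + 9 = 832
Num → 1134 + 48 = 1182
Known eligible → 1134 + 48 + 571 + 423 + 95 = 2271
e = 2271 / (2271 + 248) = 2271 / 2519 = 0.9015
e × U → 0.9015 × 832 = 750.05
Base → 2271 + 750.05 = 3021.05
RR4 = 1182 / 3021.05 = 0.3913

39.1%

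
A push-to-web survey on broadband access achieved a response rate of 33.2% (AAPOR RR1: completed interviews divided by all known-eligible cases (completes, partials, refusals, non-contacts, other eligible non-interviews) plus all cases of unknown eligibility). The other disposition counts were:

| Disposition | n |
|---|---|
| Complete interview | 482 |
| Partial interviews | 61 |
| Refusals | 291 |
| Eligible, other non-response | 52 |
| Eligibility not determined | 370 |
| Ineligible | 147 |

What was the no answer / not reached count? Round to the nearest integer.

196

RR1 = 482 / D = 0.332
D = 482 / 0.332 = 1451.8
Rest of base = 1256
no answer / not reached = 1451.8 − 1256 ≈ 196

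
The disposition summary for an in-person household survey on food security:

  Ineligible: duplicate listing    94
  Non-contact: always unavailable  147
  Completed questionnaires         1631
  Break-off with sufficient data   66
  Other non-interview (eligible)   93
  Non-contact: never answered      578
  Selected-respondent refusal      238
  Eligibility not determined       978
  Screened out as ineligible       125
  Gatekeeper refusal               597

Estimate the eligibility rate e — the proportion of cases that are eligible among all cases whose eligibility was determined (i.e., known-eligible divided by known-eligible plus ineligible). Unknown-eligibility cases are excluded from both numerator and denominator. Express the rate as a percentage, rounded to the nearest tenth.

Refused = 597 + 238 = 835
Non-contacts = 578 + 147 = 725
Screened out, ineligible = 125 + 94 = 219
Eligible (known): 1631 + 66 + 835 + 725 + 93 = 3350
e = 3350 / (3350 + 219) = 3350 / 3569 = 0.9386

93.9%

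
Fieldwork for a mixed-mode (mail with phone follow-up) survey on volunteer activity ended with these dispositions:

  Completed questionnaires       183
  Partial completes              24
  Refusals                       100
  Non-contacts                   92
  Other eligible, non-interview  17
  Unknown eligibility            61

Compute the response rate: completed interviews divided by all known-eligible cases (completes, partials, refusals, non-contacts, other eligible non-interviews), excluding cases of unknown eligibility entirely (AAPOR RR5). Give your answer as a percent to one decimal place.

44.0%

Num → 183
Denom → 183 + 24 + 100 + 92 + 17 = 416
RR5 = 183 / 416 = 0.4399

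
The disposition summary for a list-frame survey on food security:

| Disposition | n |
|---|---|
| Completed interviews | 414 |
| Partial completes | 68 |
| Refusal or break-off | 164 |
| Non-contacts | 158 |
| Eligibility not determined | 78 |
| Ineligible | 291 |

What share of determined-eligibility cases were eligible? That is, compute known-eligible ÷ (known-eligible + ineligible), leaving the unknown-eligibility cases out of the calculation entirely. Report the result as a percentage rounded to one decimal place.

73.4%

Eligible (known): 414 + 68 + 164 + 158 = 804
e = 804 / (804 + 291) = 804 / 1095 = 0.7342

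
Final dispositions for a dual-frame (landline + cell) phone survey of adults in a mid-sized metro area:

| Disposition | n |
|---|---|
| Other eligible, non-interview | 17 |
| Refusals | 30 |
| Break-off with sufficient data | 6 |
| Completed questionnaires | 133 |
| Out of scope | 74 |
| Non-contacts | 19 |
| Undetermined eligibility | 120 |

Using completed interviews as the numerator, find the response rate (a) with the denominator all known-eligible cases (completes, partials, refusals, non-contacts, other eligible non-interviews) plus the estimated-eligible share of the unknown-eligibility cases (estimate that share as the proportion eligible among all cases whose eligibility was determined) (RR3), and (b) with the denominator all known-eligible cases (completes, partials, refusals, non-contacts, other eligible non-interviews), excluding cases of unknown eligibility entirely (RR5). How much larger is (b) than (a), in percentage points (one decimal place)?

19.5

Numerator: 133
Determined eligible: 133 + 6 + 30 + 19 + 17 = 205
e = 205 / (205 + 74) = 205 / 279 = 0.7348
Estimated eligible among unknowns: 0.7348 × 120 = 88.18
Denominator: 205 + 88.18 = 293.18
RR3 = 133 / 293.18 = 0.4536
Denominator: 133 + 6 + 30 + 19 + 17 = 205
RR5 = 133 / 205 = 0.6488
Difference = 64.88 − 45.36 = 19.52 percentage points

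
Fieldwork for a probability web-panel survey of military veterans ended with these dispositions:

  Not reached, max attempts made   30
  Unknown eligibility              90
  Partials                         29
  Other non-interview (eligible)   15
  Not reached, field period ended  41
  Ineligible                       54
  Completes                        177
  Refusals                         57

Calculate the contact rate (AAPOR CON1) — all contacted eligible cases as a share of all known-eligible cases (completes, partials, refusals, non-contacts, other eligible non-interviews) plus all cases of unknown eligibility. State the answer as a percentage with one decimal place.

No answer / not reached = 41 + 30 = 71
Num → 177 + 29 + 57 + 15 = 278
Base → 177 + 29 + 57 + 71 + 15 + 90 = 439
CON1 = 278 / 439 = 0.6333

63.3%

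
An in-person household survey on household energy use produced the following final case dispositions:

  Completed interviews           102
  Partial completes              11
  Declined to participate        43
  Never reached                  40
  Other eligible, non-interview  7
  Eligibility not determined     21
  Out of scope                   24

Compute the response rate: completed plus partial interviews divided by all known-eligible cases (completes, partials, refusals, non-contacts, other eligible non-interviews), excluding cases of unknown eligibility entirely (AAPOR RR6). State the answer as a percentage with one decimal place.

55.7%

Top = 102 + 11 = 113
Denominator = 102 + 11 + 43 + 40 + 7 = 203
RR6 = 113 / 203 = 0.5567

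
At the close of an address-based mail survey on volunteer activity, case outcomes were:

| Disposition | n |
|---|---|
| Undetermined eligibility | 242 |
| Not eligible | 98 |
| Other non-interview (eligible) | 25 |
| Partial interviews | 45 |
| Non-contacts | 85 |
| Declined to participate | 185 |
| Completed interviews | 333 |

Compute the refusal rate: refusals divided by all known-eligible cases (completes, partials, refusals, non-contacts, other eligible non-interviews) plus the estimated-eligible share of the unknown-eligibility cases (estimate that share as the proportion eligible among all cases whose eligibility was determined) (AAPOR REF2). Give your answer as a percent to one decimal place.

20.9%

Num → 185
Known eligible → 333 + 45 + 185 + 85 + 25 = 673
e = 673 / (673 + 98) = 673 / 771 = 0.8729
Eligible share of unknowns → 0.8729 × 242 = 211.24
Denom → 673 + 211.24 = 884.24
REF2 = 185 / 884.24 = 0.2092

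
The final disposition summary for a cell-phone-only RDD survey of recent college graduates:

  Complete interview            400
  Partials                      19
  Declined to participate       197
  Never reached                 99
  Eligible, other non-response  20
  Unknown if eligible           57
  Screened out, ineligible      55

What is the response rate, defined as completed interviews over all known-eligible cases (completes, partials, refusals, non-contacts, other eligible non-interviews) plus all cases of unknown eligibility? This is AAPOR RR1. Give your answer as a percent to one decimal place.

50.5%

Top: 400
Base: 400 + 19 + 197 + 99 + 20 + 57 = 792
RR1 = 400 / 792 = 0.5051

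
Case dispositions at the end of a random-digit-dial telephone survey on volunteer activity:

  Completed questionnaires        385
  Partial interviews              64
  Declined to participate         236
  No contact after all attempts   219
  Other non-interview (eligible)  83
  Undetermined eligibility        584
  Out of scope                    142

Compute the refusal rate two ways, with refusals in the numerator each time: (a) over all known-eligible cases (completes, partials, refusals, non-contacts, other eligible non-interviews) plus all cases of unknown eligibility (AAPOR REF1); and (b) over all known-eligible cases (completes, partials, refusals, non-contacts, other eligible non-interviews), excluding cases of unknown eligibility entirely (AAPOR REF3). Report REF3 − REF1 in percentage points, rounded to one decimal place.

8.9

Numerator → 236
Base → 385 + 64 + 236 + 219 + 83 + 584 = 1571
REF1 = 236 / 1571 = 0.1502
Base → 385 + 64 + 236 + 219 + 83 = 987
REF3 = 236 / 987 = 0.2391
Difference = 23.91 − 15.02 = 8.89 percentage points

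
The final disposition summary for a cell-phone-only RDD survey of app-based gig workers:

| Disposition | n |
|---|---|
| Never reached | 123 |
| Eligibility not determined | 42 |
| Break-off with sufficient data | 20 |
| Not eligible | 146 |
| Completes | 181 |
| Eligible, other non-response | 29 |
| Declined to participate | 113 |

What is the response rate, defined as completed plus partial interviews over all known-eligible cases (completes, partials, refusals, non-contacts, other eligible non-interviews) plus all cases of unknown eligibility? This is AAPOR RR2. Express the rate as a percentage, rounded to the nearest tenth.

39.6%

Top → 181 + 20 = 201
Denom → 181 + 20 + 113 + 123 + 29 + 42 = 508
RR2 = 201 / 508 = 0.3957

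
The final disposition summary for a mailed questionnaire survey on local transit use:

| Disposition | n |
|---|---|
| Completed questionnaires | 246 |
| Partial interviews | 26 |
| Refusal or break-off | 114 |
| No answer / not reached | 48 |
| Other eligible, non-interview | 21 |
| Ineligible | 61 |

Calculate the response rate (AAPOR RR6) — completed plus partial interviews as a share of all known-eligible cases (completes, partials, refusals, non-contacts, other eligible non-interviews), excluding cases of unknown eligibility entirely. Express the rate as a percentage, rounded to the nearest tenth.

59.8%

Num = 246 + 26 = 272
Denominator = 246 + 26 + 114 + 48 + 21 = 455
RR6 = 272 / 455 = 0.5978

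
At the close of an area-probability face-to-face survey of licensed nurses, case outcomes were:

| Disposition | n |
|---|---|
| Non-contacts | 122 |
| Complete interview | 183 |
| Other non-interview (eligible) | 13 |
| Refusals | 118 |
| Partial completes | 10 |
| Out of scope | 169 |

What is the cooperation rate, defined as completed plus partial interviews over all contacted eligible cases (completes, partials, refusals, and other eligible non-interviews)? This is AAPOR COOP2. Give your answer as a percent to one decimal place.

59.6%

Num = 183 + 10 = 193
Base = 183 + 10 + 118 + 13 = 324
COOP2 = 193 / 324 = 0.5957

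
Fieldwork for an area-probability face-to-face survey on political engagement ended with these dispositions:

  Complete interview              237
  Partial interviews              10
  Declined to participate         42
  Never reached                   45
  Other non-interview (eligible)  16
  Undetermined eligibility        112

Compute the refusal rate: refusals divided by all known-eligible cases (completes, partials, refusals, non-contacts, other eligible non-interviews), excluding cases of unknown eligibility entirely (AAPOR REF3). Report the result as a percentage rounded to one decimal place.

12.0%

Num = 42
Denominator = 237 + 10 + 42 + 45 + 16 = 350
REF3 = 42 / 350 = 0.1200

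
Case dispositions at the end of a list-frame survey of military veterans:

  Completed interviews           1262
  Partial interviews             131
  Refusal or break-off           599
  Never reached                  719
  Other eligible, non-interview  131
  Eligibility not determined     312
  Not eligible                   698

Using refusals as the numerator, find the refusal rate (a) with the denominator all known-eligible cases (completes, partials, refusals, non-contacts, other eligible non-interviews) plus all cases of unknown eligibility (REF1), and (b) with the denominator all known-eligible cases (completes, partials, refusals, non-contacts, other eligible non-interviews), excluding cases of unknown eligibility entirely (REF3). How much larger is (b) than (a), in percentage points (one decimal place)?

2.1

Numerator = 599
Denominator = 1262 + 131 + 599 + 719 + 131 + 312 = 3154
REF1 = 599 / 3154 = 0.1899
Denominator = 1262 + 131 + 599 + 719 + 131 = 2842
REF3 = 599 / 2842 = 0.2108
Difference = 21.08 − 18.99 = 2.09 percentage points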